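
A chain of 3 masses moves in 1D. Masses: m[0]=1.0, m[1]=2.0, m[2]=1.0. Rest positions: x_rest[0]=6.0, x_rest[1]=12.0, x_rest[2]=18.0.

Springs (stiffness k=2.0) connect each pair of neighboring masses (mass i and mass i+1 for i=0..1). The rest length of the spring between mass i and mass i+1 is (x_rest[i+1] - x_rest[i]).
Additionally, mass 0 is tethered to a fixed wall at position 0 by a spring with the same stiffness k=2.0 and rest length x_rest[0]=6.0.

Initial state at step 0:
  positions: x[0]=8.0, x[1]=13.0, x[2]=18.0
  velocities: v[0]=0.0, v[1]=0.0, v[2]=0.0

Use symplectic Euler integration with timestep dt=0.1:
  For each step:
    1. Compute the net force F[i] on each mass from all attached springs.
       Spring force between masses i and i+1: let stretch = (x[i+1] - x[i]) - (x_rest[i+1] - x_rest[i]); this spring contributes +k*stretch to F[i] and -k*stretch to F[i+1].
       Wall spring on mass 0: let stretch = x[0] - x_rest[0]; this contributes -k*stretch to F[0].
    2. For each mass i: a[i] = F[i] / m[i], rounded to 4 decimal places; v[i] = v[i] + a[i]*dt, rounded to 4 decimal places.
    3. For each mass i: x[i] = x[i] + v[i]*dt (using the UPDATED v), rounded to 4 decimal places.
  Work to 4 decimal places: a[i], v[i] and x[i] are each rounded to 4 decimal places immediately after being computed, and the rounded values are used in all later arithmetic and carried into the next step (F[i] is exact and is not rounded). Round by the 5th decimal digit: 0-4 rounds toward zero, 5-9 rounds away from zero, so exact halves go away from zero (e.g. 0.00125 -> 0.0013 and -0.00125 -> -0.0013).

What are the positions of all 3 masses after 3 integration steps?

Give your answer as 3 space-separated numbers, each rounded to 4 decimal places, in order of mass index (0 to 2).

Answer: 7.6519 12.9980 18.1180

Derivation:
Step 0: x=[8.0000 13.0000 18.0000] v=[0.0000 0.0000 0.0000]
Step 1: x=[7.9400 13.0000 18.0200] v=[-0.6000 0.0000 0.2000]
Step 2: x=[7.8224 12.9996 18.0596] v=[-1.1760 -0.0040 0.3960]
Step 3: x=[7.6519 12.9980 18.1180] v=[-1.7050 -0.0157 0.5840]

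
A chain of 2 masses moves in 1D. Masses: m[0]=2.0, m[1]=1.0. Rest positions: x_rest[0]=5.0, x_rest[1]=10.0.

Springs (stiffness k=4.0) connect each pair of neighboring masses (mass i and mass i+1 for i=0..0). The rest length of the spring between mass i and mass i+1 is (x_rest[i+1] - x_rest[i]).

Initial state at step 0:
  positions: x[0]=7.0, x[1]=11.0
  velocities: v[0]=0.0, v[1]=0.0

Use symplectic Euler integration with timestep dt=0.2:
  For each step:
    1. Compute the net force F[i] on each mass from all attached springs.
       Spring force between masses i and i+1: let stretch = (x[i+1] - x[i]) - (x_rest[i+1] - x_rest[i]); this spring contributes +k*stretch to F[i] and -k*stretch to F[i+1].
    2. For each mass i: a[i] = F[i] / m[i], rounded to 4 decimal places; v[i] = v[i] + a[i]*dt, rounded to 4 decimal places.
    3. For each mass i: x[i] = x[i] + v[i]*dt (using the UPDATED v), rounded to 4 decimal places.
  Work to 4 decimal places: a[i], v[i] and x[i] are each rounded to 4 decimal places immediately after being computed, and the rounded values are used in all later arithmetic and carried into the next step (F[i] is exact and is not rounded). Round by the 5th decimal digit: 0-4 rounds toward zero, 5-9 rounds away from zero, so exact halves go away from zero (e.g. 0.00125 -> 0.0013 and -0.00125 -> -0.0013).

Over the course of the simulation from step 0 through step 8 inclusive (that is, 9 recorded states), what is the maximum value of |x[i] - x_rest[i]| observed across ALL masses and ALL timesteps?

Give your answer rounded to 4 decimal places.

Step 0: x=[7.0000 11.0000] v=[0.0000 0.0000]
Step 1: x=[6.9200 11.1600] v=[-0.4000 0.8000]
Step 2: x=[6.7792 11.4416] v=[-0.7040 1.4080]
Step 3: x=[6.6114 11.7772] v=[-0.8390 1.6781]
Step 4: x=[6.4569 12.0863] v=[-0.7727 1.5455]
Step 5: x=[6.3527 12.2947] v=[-0.5209 1.0420]
Step 6: x=[6.3239 12.3524] v=[-0.1441 0.2884]
Step 7: x=[6.3774 12.2455] v=[0.2673 -0.5344]
Step 8: x=[6.5003 11.9997] v=[0.6145 -1.2289]
Max displacement = 2.3524

Answer: 2.3524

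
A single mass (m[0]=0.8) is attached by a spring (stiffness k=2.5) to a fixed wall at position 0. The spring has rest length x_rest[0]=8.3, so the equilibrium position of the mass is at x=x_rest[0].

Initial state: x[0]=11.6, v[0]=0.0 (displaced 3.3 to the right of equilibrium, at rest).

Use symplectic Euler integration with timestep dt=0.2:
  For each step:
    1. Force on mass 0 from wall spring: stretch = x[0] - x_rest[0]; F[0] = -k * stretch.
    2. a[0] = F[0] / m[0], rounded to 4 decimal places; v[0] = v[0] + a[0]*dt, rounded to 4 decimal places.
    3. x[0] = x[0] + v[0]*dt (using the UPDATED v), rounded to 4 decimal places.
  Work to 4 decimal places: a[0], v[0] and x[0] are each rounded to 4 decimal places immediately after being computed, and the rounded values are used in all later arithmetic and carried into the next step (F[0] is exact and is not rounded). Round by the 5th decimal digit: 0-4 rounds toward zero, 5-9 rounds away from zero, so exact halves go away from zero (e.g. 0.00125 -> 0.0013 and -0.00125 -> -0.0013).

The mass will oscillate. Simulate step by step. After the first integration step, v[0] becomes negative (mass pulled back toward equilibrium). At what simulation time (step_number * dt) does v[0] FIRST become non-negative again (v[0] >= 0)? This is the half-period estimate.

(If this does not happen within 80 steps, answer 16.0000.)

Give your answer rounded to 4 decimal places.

Step 0: x=[11.6000] v=[0.0000]
Step 1: x=[11.1875] v=[-2.0625]
Step 2: x=[10.4141] v=[-3.8672]
Step 3: x=[9.3764] v=[-5.1885]
Step 4: x=[8.2041] v=[-5.8613]
Step 5: x=[7.0438] v=[-5.8014]
Step 6: x=[6.0405] v=[-5.0163]
Step 7: x=[5.3197] v=[-3.6041]
Step 8: x=[4.9714] v=[-1.7414]
Step 9: x=[5.0392] v=[0.3390]
First v>=0 after going negative at step 9, time=1.8000

Answer: 1.8000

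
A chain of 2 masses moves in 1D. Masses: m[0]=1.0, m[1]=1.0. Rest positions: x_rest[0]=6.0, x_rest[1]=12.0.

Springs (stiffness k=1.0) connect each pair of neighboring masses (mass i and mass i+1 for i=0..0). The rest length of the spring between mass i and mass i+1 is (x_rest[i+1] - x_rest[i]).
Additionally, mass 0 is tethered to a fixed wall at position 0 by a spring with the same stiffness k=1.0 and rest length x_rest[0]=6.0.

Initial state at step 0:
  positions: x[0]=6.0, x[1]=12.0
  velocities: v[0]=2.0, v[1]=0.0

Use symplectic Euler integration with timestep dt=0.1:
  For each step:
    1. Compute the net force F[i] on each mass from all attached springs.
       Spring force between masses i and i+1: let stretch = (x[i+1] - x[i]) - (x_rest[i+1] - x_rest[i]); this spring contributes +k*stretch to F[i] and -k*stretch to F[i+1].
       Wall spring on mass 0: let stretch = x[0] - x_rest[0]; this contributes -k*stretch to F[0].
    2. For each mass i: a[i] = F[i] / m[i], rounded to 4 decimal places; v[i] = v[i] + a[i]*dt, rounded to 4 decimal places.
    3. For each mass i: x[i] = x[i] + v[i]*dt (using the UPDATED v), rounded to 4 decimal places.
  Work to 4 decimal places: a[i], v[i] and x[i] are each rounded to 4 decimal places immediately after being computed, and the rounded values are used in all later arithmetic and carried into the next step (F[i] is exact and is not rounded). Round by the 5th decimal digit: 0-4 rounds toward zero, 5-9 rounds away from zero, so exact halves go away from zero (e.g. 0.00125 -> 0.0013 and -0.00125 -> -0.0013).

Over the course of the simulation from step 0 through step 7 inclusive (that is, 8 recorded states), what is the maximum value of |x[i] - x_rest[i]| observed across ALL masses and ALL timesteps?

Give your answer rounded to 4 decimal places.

Step 0: x=[6.0000 12.0000] v=[2.0000 0.0000]
Step 1: x=[6.2000 12.0000] v=[2.0000 0.0000]
Step 2: x=[6.3960 12.0020] v=[1.9600 0.0200]
Step 3: x=[6.5841 12.0079] v=[1.8810 0.0594]
Step 4: x=[6.7606 12.0196] v=[1.7650 0.1170]
Step 5: x=[6.9221 12.0387] v=[1.6148 0.1911]
Step 6: x=[7.0655 12.0666] v=[1.4343 0.2794]
Step 7: x=[7.1883 12.1045] v=[1.2279 0.3793]
Max displacement = 1.1883

Answer: 1.1883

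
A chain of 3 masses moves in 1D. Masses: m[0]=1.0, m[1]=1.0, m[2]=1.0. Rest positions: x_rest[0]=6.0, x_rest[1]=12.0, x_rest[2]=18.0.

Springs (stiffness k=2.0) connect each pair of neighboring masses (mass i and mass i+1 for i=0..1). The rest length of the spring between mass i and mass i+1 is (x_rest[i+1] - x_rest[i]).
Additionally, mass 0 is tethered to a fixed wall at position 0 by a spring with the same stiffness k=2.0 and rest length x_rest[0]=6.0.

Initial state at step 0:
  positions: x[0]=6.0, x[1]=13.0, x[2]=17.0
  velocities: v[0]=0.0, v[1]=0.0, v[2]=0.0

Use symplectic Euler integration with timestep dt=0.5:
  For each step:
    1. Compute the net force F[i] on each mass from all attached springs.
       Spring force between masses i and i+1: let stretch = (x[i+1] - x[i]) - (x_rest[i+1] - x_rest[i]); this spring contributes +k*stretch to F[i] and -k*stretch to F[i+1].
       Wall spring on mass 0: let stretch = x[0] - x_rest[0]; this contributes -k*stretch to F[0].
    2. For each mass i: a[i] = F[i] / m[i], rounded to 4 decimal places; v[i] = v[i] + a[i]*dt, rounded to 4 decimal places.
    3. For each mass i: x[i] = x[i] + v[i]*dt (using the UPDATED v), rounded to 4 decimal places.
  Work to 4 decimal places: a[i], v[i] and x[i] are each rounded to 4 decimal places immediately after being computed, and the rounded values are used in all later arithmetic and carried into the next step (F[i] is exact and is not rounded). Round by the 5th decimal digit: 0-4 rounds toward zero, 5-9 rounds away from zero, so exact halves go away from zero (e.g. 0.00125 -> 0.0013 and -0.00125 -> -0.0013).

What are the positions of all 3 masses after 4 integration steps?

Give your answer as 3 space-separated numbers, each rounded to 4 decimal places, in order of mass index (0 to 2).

Answer: 4.7500 12.8125 17.8750

Derivation:
Step 0: x=[6.0000 13.0000 17.0000] v=[0.0000 0.0000 0.0000]
Step 1: x=[6.5000 11.5000 18.0000] v=[1.0000 -3.0000 2.0000]
Step 2: x=[6.2500 10.7500 18.7500] v=[-0.5000 -1.5000 1.5000]
Step 3: x=[5.1250 11.7500 18.5000] v=[-2.2500 2.0000 -0.5000]
Step 4: x=[4.7500 12.8125 17.8750] v=[-0.7500 2.1250 -1.2500]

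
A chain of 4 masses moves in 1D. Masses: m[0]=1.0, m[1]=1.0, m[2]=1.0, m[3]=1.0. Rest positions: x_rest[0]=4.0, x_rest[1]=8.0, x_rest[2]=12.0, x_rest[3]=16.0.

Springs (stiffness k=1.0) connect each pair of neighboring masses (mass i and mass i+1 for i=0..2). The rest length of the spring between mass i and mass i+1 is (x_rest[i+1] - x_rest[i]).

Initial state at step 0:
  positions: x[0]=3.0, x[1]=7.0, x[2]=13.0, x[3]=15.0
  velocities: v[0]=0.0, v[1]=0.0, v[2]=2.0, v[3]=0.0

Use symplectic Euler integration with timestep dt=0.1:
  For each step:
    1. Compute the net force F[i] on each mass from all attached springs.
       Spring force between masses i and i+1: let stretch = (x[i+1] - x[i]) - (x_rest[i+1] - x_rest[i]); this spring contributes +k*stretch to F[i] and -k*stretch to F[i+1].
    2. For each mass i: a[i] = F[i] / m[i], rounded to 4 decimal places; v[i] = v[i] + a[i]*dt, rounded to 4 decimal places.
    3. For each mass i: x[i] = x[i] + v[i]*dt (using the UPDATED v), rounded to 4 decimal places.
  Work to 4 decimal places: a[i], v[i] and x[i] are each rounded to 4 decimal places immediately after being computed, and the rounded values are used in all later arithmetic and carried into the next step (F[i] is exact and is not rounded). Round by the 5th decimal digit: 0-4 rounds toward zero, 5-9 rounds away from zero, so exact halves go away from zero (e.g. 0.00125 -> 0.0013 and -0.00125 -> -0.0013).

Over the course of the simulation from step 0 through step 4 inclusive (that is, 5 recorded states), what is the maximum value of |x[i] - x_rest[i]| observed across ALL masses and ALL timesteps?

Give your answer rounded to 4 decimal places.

Step 0: x=[3.0000 7.0000 13.0000 15.0000] v=[0.0000 0.0000 2.0000 0.0000]
Step 1: x=[3.0000 7.0200 13.1600 15.0200] v=[0.0000 0.2000 1.6000 0.2000]
Step 2: x=[3.0002 7.0612 13.2772 15.0614] v=[0.0020 0.4120 1.1720 0.4140]
Step 3: x=[3.0010 7.1240 13.3501 15.1250] v=[0.0081 0.6275 0.7288 0.6356]
Step 4: x=[3.0030 7.2078 13.3785 15.2108] v=[0.0204 0.8378 0.2837 0.8581]
Max displacement = 1.3785

Answer: 1.3785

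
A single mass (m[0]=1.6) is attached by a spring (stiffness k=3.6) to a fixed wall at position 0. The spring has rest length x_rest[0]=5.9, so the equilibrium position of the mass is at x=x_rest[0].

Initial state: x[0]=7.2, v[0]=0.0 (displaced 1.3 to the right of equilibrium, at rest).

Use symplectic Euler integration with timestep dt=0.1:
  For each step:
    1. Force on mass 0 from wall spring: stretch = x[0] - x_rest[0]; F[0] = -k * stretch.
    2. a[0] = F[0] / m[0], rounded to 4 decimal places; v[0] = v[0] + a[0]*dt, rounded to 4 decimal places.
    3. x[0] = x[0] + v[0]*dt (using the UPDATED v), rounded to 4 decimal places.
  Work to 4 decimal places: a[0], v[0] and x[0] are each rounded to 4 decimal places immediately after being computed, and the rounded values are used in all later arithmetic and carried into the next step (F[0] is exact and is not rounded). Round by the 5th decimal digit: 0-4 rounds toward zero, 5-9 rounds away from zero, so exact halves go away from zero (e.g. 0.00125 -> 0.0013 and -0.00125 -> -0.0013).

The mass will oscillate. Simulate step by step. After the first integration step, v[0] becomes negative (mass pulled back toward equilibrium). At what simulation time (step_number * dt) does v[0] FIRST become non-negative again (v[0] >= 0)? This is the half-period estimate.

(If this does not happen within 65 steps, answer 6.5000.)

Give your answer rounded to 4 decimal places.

Step 0: x=[7.2000] v=[0.0000]
Step 1: x=[7.1708] v=[-0.2925]
Step 2: x=[7.1130] v=[-0.5784]
Step 3: x=[7.0279] v=[-0.8513]
Step 4: x=[6.9174] v=[-1.1051]
Step 5: x=[6.7840] v=[-1.3340]
Step 6: x=[6.6307] v=[-1.5329]
Step 7: x=[6.4610] v=[-1.6973]
Step 8: x=[6.2787] v=[-1.8235]
Step 9: x=[6.0878] v=[-1.9087]
Step 10: x=[5.8927] v=[-1.9510]
Step 11: x=[5.6978] v=[-1.9494]
Step 12: x=[5.5074] v=[-1.9039]
Step 13: x=[5.3258] v=[-1.8156]
Step 14: x=[5.1572] v=[-1.6864]
Step 15: x=[5.0053] v=[-1.5193]
Step 16: x=[4.8735] v=[-1.3180]
Step 17: x=[4.7648] v=[-1.0870]
Step 18: x=[4.6816] v=[-0.8316]
Step 19: x=[4.6259] v=[-0.5575]
Step 20: x=[4.5988] v=[-0.2708]
Step 21: x=[4.6010] v=[0.0220]
First v>=0 after going negative at step 21, time=2.1000

Answer: 2.1000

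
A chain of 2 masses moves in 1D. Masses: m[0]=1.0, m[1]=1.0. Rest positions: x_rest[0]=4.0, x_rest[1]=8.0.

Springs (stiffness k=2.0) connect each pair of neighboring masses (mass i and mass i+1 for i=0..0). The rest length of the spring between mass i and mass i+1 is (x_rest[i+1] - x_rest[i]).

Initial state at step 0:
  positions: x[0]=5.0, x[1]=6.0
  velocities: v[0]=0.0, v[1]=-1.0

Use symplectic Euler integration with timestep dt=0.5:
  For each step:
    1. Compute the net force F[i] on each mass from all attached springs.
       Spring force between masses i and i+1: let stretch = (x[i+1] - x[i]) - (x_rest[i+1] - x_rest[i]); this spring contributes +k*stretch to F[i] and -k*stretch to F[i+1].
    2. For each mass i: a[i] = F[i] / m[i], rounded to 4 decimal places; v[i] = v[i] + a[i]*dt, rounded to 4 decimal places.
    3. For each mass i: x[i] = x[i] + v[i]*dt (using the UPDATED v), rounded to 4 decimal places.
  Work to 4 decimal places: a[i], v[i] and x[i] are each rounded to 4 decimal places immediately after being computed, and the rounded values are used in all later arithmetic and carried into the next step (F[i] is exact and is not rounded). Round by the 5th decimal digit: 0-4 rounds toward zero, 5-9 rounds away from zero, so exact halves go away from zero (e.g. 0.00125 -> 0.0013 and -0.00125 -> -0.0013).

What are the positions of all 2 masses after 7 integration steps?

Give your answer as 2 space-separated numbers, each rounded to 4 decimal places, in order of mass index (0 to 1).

Step 0: x=[5.0000 6.0000] v=[0.0000 -1.0000]
Step 1: x=[3.5000 7.0000] v=[-3.0000 2.0000]
Step 2: x=[1.7500 8.2500] v=[-3.5000 2.5000]
Step 3: x=[1.2500 8.2500] v=[-1.0000 0.0000]
Step 4: x=[2.2500 6.7500] v=[2.0000 -3.0000]
Step 5: x=[3.5000 5.0000] v=[2.5000 -3.5000]
Step 6: x=[3.5000 4.5000] v=[0.0000 -1.0000]
Step 7: x=[2.0000 5.5000] v=[-3.0000 2.0000]

Answer: 2.0000 5.5000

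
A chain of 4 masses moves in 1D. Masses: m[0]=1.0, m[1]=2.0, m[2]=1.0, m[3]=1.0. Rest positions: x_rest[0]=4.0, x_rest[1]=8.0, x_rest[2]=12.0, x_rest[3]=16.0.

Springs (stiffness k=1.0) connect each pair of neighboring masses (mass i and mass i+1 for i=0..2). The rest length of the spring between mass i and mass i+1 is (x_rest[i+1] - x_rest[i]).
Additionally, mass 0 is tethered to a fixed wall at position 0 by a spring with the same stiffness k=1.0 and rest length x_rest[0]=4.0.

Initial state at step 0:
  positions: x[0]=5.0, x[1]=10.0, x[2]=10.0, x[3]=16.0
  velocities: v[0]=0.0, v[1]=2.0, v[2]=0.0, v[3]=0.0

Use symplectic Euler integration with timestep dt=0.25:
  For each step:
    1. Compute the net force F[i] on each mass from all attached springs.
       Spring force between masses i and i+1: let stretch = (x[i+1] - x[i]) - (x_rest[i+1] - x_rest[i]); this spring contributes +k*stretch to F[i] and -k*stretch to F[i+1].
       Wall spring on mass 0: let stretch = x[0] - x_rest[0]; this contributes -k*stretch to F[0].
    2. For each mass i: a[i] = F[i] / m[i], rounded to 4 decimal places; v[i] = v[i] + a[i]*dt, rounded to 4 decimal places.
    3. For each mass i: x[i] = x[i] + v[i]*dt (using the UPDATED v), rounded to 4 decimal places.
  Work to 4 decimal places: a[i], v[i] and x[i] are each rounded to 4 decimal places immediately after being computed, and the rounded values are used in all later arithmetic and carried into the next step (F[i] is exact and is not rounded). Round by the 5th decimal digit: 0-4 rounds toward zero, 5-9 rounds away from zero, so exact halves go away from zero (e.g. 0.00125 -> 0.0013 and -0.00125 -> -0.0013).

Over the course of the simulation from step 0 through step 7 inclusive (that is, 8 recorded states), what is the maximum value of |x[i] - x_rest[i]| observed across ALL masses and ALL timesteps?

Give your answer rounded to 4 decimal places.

Step 0: x=[5.0000 10.0000 10.0000 16.0000] v=[0.0000 2.0000 0.0000 0.0000]
Step 1: x=[5.0000 10.3438 10.3750 15.8750] v=[0.0000 1.3750 1.5000 -0.5000]
Step 2: x=[5.0215 10.5215 11.0918 15.6563] v=[0.0860 0.7109 2.8672 -0.8750]
Step 3: x=[5.0729 10.5452 12.0583 15.4023] v=[0.2056 0.0947 3.8658 -1.0161]
Step 4: x=[5.1493 10.4452 13.1392 15.1893] v=[0.3055 -0.4002 4.3235 -0.8521]
Step 5: x=[5.2349 10.2638 14.1798 15.0982] v=[0.3422 -0.7255 4.1625 -0.3646]
Step 6: x=[5.3076 10.0477 15.0331 15.1997] v=[0.2907 -0.8646 3.4131 0.4058]
Step 7: x=[5.3448 9.8392 15.5852 15.5408] v=[0.1488 -0.8339 2.2084 1.3642]
Max displacement = 3.5852

Answer: 3.5852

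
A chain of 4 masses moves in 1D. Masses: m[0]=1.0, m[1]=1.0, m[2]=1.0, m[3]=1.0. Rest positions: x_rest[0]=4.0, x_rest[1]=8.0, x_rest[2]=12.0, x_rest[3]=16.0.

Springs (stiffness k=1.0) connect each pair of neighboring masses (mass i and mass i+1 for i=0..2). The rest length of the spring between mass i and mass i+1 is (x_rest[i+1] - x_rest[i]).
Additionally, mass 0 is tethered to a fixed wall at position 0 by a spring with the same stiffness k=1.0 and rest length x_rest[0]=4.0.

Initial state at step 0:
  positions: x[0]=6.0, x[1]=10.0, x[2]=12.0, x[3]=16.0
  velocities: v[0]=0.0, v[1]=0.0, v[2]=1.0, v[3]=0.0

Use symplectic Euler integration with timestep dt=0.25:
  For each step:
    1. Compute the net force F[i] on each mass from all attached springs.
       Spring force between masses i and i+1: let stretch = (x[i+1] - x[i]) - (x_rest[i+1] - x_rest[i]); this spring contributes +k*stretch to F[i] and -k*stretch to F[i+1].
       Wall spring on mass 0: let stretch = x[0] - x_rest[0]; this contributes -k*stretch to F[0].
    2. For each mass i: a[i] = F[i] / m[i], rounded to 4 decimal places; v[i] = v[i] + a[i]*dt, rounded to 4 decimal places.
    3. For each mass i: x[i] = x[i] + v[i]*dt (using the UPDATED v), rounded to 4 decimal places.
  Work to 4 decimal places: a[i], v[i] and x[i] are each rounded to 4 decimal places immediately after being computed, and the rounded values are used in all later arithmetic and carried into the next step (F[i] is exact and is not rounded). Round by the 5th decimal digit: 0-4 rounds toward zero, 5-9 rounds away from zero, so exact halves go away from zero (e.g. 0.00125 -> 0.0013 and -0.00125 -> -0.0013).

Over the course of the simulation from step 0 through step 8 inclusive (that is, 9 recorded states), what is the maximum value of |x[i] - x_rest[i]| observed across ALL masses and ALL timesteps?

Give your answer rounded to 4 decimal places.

Answer: 2.0120

Derivation:
Step 0: x=[6.0000 10.0000 12.0000 16.0000] v=[0.0000 0.0000 1.0000 0.0000]
Step 1: x=[5.8750 9.8750 12.3750 16.0000] v=[-0.5000 -0.5000 1.5000 0.0000]
Step 2: x=[5.6328 9.6563 12.8203 16.0235] v=[-0.9688 -0.8750 1.7813 0.0938]
Step 3: x=[5.2900 9.3838 13.2681 16.0968] v=[-1.3711 -1.0899 1.7911 0.2930]
Step 4: x=[4.8725 9.0982 13.6499 16.2433] v=[-1.6702 -1.1423 1.5272 0.5858]
Step 5: x=[4.4145 8.8330 13.9093 16.4777] v=[-1.8319 -1.0608 1.0376 0.9375]
Step 6: x=[3.9568 8.6089 14.0120 16.8016] v=[-1.8309 -0.8964 0.4106 1.2954]
Step 7: x=[3.5425 8.4317 13.9513 17.2011] v=[-1.6571 -0.7087 -0.2428 1.5980]
Step 8: x=[3.2124 8.2939 13.7487 17.6475] v=[-1.3204 -0.5511 -0.8103 1.7856]
Max displacement = 2.0120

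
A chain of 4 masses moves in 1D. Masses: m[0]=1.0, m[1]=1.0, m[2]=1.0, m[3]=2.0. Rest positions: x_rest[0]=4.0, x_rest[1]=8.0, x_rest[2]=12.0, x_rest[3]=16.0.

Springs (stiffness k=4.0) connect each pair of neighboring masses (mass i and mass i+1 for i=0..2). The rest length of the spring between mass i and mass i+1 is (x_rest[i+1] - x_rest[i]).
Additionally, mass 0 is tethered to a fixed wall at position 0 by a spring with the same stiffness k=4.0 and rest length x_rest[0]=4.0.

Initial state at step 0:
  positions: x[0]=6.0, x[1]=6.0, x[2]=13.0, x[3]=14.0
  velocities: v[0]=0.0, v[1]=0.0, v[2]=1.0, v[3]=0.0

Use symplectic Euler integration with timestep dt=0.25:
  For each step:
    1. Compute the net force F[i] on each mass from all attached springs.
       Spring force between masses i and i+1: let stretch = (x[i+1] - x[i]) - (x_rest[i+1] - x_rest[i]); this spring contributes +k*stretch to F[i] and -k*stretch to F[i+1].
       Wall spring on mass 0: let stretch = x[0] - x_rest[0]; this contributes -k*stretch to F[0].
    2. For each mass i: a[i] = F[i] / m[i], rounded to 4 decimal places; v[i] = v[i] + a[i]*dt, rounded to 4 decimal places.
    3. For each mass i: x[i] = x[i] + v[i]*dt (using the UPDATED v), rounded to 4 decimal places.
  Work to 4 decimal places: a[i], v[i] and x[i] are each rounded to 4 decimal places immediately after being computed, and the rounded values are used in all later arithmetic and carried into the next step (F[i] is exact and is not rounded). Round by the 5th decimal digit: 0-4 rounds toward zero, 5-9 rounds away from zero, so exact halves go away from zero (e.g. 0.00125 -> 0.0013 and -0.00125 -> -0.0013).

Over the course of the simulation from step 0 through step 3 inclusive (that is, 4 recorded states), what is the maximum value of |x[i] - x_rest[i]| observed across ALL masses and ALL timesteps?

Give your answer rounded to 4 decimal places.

Step 0: x=[6.0000 6.0000 13.0000 14.0000] v=[0.0000 0.0000 1.0000 0.0000]
Step 1: x=[4.5000 7.7500 11.7500 14.3750] v=[-6.0000 7.0000 -5.0000 1.5000]
Step 2: x=[2.6875 9.6875 10.1563 14.9219] v=[-7.2500 7.7500 -6.3750 2.1875]
Step 3: x=[1.9531 9.9922 9.6368 15.3731] v=[-2.9375 1.2188 -2.0782 1.8047]
Max displacement = 2.3632

Answer: 2.3632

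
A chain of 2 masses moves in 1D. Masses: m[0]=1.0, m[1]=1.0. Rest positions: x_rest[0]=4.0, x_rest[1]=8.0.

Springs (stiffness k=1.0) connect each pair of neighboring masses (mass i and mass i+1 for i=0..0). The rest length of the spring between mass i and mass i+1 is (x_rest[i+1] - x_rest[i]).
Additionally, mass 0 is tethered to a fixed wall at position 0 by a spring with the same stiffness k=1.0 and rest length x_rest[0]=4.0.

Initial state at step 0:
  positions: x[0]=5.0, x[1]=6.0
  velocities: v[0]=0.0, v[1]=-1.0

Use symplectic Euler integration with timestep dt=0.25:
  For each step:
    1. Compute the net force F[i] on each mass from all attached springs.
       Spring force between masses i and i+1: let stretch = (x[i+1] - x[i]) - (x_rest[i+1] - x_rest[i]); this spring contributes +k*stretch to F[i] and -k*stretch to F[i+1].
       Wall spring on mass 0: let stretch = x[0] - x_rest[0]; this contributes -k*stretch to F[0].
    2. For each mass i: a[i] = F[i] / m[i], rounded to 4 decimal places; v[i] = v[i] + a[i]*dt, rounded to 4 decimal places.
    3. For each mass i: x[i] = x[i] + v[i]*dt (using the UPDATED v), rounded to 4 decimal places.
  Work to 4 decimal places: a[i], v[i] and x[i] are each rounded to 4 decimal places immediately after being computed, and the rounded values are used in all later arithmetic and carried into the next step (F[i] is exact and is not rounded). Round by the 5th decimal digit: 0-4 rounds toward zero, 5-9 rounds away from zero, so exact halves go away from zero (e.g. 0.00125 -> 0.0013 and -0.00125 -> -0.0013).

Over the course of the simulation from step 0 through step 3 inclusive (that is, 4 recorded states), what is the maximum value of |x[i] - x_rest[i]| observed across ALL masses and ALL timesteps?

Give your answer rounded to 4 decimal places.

Answer: 2.0625

Derivation:
Step 0: x=[5.0000 6.0000] v=[0.0000 -1.0000]
Step 1: x=[4.7500 5.9375] v=[-1.0000 -0.2500]
Step 2: x=[4.2774 6.0508] v=[-1.8906 0.4531]
Step 3: x=[3.6483 6.3033] v=[-2.5166 1.0098]
Max displacement = 2.0625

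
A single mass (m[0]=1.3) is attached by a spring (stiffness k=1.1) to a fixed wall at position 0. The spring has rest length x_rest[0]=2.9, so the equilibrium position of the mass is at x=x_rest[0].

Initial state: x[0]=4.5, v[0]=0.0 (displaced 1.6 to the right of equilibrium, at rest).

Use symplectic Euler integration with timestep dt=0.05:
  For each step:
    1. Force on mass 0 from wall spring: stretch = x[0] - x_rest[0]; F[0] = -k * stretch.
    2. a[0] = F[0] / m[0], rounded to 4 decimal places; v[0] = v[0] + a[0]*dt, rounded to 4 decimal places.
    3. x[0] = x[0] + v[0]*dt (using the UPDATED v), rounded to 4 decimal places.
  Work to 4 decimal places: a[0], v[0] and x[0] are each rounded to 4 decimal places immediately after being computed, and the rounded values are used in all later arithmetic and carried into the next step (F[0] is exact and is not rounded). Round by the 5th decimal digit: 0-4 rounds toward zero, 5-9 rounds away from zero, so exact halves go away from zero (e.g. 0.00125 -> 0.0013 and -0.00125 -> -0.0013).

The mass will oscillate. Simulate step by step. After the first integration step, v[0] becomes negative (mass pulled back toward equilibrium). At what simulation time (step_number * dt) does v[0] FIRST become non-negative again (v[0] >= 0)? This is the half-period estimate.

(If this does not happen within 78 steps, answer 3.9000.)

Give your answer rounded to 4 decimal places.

Answer: 3.4500

Derivation:
Step 0: x=[4.5000] v=[0.0000]
Step 1: x=[4.4966] v=[-0.0677]
Step 2: x=[4.4898] v=[-0.1353]
Step 3: x=[4.4797] v=[-0.2026]
Step 4: x=[4.4662] v=[-0.2694]
Step 5: x=[4.4494] v=[-0.3357]
Step 6: x=[4.4293] v=[-0.4013]
Step 7: x=[4.4060] v=[-0.4660]
Step 8: x=[4.3795] v=[-0.5297]
Step 9: x=[4.3499] v=[-0.5923]
Step 10: x=[4.3172] v=[-0.6536]
Step 11: x=[4.2815] v=[-0.7136]
Step 12: x=[4.2429] v=[-0.7721]
Step 13: x=[4.2015] v=[-0.8289]
Step 14: x=[4.1573] v=[-0.8840]
Step 15: x=[4.1104] v=[-0.9372]
Step 16: x=[4.0610] v=[-0.9884]
Step 17: x=[4.0091] v=[-1.0375]
Step 18: x=[3.9549] v=[-1.0844]
Step 19: x=[3.8985] v=[-1.1290]
Step 20: x=[3.8399] v=[-1.1712]
Step 21: x=[3.7794] v=[-1.2110]
Step 22: x=[3.7170] v=[-1.2482]
Step 23: x=[3.6529] v=[-1.2828]
Step 24: x=[3.5872] v=[-1.3147]
Step 25: x=[3.5200] v=[-1.3438]
Step 26: x=[3.4515] v=[-1.3700]
Step 27: x=[3.3818] v=[-1.3933]
Step 28: x=[3.3111] v=[-1.4137]
Step 29: x=[3.2395] v=[-1.4311]
Step 30: x=[3.1672] v=[-1.4455]
Step 31: x=[3.0944] v=[-1.4568]
Step 32: x=[3.0212] v=[-1.4650]
Step 33: x=[2.9477] v=[-1.4701]
Step 34: x=[2.8741] v=[-1.4721]
Step 35: x=[2.8006] v=[-1.4710]
Step 36: x=[2.7273] v=[-1.4668]
Step 37: x=[2.6543] v=[-1.4595]
Step 38: x=[2.5818] v=[-1.4491]
Step 39: x=[2.5100] v=[-1.4356]
Step 40: x=[2.4390] v=[-1.4191]
Step 41: x=[2.3690] v=[-1.3996]
Step 42: x=[2.3001] v=[-1.3771]
Step 43: x=[2.2325] v=[-1.3517]
Step 44: x=[2.1663] v=[-1.3235]
Step 45: x=[2.1017] v=[-1.2925]
Step 46: x=[2.0388] v=[-1.2587]
Step 47: x=[1.9777] v=[-1.2223]
Step 48: x=[1.9185] v=[-1.1833]
Step 49: x=[1.8614] v=[-1.1418]
Step 50: x=[1.8065] v=[-1.0979]
Step 51: x=[1.7539] v=[-1.0516]
Step 52: x=[1.7037] v=[-1.0031]
Step 53: x=[1.6561] v=[-0.9525]
Step 54: x=[1.6111] v=[-0.8999]
Step 55: x=[1.5688] v=[-0.8454]
Step 56: x=[1.5293] v=[-0.7891]
Step 57: x=[1.4927] v=[-0.7311]
Step 58: x=[1.4591] v=[-0.6716]
Step 59: x=[1.4286] v=[-0.6106]
Step 60: x=[1.4012] v=[-0.5484]
Step 61: x=[1.3770] v=[-0.4850]
Step 62: x=[1.3560] v=[-0.4206]
Step 63: x=[1.3382] v=[-0.3553]
Step 64: x=[1.3237] v=[-0.2892]
Step 65: x=[1.3126] v=[-0.2225]
Step 66: x=[1.3048] v=[-0.1553]
Step 67: x=[1.3004] v=[-0.0878]
Step 68: x=[1.2994] v=[-0.0201]
Step 69: x=[1.3018] v=[0.0476]
First v>=0 after going negative at step 69, time=3.4500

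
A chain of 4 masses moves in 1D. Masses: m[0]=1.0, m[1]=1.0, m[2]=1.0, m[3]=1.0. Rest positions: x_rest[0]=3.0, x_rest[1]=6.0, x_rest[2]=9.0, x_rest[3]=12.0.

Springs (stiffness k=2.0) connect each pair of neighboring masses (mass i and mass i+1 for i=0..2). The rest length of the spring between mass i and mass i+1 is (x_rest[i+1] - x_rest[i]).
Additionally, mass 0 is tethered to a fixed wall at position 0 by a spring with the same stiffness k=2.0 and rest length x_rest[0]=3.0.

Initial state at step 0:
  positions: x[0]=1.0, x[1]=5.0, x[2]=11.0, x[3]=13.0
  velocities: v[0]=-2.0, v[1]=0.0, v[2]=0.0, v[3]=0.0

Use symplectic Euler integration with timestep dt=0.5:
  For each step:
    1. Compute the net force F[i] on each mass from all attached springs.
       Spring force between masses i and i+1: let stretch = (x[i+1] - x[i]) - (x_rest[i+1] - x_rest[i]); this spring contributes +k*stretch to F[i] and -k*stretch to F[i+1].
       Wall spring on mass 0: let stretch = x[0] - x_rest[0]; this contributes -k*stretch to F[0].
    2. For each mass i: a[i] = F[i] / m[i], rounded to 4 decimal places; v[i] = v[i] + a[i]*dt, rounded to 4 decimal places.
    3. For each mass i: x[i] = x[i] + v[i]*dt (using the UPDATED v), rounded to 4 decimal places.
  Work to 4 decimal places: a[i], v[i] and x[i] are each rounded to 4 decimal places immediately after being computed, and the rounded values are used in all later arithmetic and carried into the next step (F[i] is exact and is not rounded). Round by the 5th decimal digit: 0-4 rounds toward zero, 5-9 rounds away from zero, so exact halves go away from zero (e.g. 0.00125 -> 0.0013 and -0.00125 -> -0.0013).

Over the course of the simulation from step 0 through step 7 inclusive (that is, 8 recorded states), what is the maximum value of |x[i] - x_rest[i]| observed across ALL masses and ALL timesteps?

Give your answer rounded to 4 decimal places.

Step 0: x=[1.0000 5.0000 11.0000 13.0000] v=[-2.0000 0.0000 0.0000 0.0000]
Step 1: x=[1.5000 6.0000 9.0000 13.5000] v=[1.0000 2.0000 -4.0000 1.0000]
Step 2: x=[3.5000 6.2500 7.7500 13.2500] v=[4.0000 0.5000 -2.5000 -0.5000]
Step 3: x=[5.1250 5.8750 8.5000 11.7500] v=[3.2500 -0.7500 1.5000 -3.0000]
Step 4: x=[4.5625 6.4375 9.5625 10.1250] v=[-1.1250 1.1250 2.1250 -3.2500]
Step 5: x=[2.6563 7.6250 9.3438 9.7188] v=[-3.8125 2.3750 -0.4375 -0.8125]
Step 6: x=[1.9063 7.1876 8.4532 10.6251] v=[-1.5001 -0.8749 -1.7813 1.8125]
Step 7: x=[2.8438 4.7423 8.0157 11.9454] v=[1.8749 -4.8906 -0.8750 2.6406]
Max displacement = 2.2812

Answer: 2.2812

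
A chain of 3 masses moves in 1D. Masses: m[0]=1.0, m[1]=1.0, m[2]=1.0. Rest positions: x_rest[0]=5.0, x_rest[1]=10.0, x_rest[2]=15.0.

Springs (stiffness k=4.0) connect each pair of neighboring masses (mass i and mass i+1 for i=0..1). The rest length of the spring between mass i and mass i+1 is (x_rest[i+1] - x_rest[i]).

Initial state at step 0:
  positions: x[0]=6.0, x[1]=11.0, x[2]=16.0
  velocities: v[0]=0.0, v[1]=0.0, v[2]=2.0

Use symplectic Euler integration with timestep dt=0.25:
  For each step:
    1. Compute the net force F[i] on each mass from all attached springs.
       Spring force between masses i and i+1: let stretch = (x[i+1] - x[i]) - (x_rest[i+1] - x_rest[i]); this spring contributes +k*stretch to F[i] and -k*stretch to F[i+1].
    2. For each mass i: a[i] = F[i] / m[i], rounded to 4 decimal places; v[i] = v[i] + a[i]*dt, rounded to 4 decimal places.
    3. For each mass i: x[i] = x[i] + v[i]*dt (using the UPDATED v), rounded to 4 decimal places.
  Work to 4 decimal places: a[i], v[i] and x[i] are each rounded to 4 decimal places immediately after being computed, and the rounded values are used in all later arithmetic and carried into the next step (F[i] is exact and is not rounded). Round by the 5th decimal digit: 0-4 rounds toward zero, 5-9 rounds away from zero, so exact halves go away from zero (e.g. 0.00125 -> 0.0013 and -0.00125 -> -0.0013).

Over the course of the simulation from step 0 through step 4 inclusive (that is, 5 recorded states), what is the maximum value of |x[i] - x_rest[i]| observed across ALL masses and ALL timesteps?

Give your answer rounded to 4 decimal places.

Step 0: x=[6.0000 11.0000 16.0000] v=[0.0000 0.0000 2.0000]
Step 1: x=[6.0000 11.0000 16.5000] v=[0.0000 0.0000 2.0000]
Step 2: x=[6.0000 11.1250 16.8750] v=[0.0000 0.5000 1.5000]
Step 3: x=[6.0313 11.4063 17.0625] v=[0.1250 1.1250 0.7500]
Step 4: x=[6.1563 11.7579 17.0860] v=[0.5000 1.4062 0.0938]
Max displacement = 2.0860

Answer: 2.0860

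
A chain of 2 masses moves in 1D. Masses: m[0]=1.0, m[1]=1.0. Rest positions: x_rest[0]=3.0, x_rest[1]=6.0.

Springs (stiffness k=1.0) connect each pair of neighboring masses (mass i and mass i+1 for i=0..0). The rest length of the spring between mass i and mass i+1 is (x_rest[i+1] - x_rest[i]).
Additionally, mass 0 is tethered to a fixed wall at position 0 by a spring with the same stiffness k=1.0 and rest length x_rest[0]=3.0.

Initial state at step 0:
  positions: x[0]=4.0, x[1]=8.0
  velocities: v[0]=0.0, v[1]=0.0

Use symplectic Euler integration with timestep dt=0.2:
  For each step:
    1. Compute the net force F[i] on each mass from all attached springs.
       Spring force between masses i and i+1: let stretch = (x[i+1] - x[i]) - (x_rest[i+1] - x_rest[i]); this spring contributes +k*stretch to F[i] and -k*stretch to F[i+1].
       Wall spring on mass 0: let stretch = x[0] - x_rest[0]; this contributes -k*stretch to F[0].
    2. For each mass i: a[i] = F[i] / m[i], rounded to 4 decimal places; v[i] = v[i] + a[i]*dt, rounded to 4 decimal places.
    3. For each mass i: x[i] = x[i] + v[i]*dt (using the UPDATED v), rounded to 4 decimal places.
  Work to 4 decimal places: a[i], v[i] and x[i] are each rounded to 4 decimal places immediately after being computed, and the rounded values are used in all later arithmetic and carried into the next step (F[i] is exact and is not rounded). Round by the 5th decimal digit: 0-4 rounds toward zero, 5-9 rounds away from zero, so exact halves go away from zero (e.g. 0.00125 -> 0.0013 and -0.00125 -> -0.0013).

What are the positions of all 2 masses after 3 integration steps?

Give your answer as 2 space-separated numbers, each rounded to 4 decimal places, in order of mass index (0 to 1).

Step 0: x=[4.0000 8.0000] v=[0.0000 0.0000]
Step 1: x=[4.0000 7.9600] v=[0.0000 -0.2000]
Step 2: x=[3.9984 7.8816] v=[-0.0080 -0.3920]
Step 3: x=[3.9922 7.7679] v=[-0.0310 -0.5686]

Answer: 3.9922 7.7679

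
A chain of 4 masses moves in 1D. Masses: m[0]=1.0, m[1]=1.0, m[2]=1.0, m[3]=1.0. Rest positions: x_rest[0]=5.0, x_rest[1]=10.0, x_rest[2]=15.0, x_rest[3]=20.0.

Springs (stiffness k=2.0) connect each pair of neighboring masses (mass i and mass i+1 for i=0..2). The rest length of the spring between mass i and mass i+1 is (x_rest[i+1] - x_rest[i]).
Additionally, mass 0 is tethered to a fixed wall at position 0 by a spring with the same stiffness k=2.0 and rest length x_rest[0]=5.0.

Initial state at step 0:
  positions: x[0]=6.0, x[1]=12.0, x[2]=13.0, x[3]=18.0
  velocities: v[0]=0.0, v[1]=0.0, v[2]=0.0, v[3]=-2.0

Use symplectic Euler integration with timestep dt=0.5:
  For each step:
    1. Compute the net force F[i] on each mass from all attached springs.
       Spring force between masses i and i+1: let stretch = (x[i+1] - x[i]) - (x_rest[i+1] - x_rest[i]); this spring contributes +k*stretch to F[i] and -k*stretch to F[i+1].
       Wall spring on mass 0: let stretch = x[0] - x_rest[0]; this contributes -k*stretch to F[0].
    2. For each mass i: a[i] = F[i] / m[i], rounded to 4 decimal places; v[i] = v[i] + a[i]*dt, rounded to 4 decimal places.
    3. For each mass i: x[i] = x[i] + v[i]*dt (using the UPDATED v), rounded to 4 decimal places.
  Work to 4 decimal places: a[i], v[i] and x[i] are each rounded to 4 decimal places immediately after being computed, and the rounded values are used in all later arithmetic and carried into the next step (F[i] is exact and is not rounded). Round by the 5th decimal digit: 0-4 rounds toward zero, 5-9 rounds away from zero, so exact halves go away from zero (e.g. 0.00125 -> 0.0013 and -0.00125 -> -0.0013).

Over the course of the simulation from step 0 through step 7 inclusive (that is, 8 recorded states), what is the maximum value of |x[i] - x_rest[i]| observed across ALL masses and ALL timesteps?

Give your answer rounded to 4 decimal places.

Answer: 3.3125

Derivation:
Step 0: x=[6.0000 12.0000 13.0000 18.0000] v=[0.0000 0.0000 0.0000 -2.0000]
Step 1: x=[6.0000 9.5000 15.0000 17.0000] v=[0.0000 -5.0000 4.0000 -2.0000]
Step 2: x=[4.7500 8.0000 15.2500 17.5000] v=[-2.5000 -3.0000 0.5000 1.0000]
Step 3: x=[2.7500 8.5000 13.0000 19.3750] v=[-4.0000 1.0000 -4.5000 3.7500]
Step 4: x=[2.2500 8.3750 11.6875 20.5625] v=[-1.0000 -0.2500 -2.6250 2.3750]
Step 5: x=[3.6875 6.8438 13.1563 19.8125] v=[2.8750 -3.0625 2.9375 -1.5000]
Step 6: x=[4.8594 6.8907 14.7969 18.2344] v=[2.3438 0.0937 3.2812 -3.1562]
Step 7: x=[4.6173 9.8750 14.2032 17.4376] v=[-0.4843 5.9686 -1.1875 -1.5937]
Max displacement = 3.3125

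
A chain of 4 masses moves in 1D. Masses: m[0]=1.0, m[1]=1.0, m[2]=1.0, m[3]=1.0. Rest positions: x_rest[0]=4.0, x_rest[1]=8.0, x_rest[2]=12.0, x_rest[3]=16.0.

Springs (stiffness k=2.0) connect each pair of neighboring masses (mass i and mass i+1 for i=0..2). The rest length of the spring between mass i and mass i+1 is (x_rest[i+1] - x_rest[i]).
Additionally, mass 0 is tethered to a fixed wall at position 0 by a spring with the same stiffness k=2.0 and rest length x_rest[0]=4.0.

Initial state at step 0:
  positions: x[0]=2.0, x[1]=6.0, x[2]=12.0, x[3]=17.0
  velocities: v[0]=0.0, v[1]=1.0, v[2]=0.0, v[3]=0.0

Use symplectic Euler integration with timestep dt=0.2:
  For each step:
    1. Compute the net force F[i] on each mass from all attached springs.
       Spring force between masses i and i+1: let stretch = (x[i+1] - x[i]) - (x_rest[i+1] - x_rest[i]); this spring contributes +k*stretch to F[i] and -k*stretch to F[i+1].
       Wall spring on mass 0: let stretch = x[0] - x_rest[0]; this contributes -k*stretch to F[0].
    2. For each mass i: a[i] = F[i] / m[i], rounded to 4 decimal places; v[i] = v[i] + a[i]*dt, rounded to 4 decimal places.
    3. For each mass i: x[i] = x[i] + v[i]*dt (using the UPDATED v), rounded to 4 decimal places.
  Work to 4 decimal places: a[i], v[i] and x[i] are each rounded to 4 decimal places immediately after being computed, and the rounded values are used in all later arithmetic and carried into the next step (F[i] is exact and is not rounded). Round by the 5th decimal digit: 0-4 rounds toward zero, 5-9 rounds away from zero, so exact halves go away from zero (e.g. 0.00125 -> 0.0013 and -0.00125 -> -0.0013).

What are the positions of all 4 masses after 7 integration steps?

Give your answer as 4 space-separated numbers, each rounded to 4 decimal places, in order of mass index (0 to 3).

Step 0: x=[2.0000 6.0000 12.0000 17.0000] v=[0.0000 1.0000 0.0000 0.0000]
Step 1: x=[2.1600 6.3600 11.9200 16.9200] v=[0.8000 1.8000 -0.4000 -0.4000]
Step 2: x=[2.4832 6.8288 11.7952 16.7600] v=[1.6160 2.3440 -0.6240 -0.8000]
Step 3: x=[2.9554 7.3473 11.6703 16.5228] v=[2.3610 2.5923 -0.6246 -1.1859]
Step 4: x=[3.5425 7.8602 11.5877 16.2174] v=[2.9356 2.5647 -0.4128 -1.5269]
Step 5: x=[4.1916 8.3259 11.5773 15.8616] v=[3.2457 2.3286 -0.0519 -1.7788]
Step 6: x=[4.8362 8.7210 11.6496 15.4831] v=[3.2228 1.9754 0.3613 -1.8925]
Step 7: x=[5.4046 9.0396 11.7943 15.1179] v=[2.8422 1.5929 0.7233 -1.8259]

Answer: 5.4046 9.0396 11.7943 15.1179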